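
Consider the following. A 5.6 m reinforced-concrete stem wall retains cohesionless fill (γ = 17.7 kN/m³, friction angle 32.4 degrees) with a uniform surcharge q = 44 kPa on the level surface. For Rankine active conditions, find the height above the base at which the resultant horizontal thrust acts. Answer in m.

K_a = 0.3022.
Triangular part P₁ = ½K_aγH² = 83.88 at H/3 = 1.867 m; rectangular part P₂ = K_a q H = 74.47 at H/2 = 2.800 m.
ȳ = (P₁·1.867 + P₂·2.800)/(P₁+P₂) = 2.306 m.

2.31 m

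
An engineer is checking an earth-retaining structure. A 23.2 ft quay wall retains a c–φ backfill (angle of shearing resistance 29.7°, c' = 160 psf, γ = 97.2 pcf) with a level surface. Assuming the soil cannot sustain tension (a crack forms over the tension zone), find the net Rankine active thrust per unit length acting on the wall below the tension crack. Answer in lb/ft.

K_a = 0.3374; √K_a = 0.5808.
Tension-crack depth z_c = 2c/(γ√K_a) = 2×160/(97.2×0.5808) = 5.668 ft.
σ_a at base = K_a γ H − 2c√K_a = 0.3374×97.2×23.2 − 2×160×0.5808 = 574.9 psf.
P_a = ½ × 574.9 × (H − z_c) = 0.5×574.9×17.53 = 5040 lb/ft.

5040 lb/ft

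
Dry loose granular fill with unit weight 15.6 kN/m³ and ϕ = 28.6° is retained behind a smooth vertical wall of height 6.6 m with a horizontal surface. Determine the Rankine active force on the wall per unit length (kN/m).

K_a = tan²(45° − φ/2) = 0.3525.
P_a = ½ K_a γ H² = 0.5 × 0.3525 × 15.6 × 6.6² = 119.8 kN/m.

120 kN/m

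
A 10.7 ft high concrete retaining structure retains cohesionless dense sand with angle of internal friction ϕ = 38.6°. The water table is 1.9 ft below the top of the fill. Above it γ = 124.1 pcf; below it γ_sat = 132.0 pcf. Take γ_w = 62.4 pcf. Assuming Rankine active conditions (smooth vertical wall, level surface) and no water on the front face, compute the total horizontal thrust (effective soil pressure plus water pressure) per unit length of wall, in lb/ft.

3570 lb/ft

K_a = tan²(45° − φ/2) = 0.2316.
γ' = 132.0 − 62.4 = 69.60 pcf. Depth below WT = 8.8 ft.
σ'_h at WT = K_a γ d_w = 54.61 psf; at base = 54.61 + K_a γ' × 8.8 = 196.5 psf.
P₁ (0–1.9 ft) = ½×54.61×1.9 = 51.88. P₂ (1.9–10.7 ft) = ½(54.61+196.5)×8.8 = 1105.
P_w = ½ γ_w h₂² = 0.5×62.4×8.8² = 2416. Total = 51.88+1105+2416 = 3573 lb/ft.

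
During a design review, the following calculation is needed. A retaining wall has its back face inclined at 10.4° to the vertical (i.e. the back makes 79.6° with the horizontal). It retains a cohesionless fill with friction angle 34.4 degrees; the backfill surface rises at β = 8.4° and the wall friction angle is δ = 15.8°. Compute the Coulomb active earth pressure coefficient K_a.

K_a = sin²(α+φ) / [sin²α · sin(α−δ) · (1 + √{sin(φ+δ)sin(φ−β) / (sin(α−δ)sin(α+β))})²].
With α = 79.6°, φ = 34.4°, δ = 15.8°, β = 8.4°: K_a = 0.3696.

0.370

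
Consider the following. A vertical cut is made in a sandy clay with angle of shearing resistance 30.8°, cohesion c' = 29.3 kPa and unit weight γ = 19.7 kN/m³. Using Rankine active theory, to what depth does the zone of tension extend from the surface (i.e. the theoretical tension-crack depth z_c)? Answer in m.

K_a = tan²(45° − 30.8°/2) = 0.3227; √K_a = 0.5681.
The active pressure is zero where K_a γ z = 2c√K_a, so z_c = 2c/(γ√K_a) = 2×29.3/(19.7×0.5681) = 5.236 m.

5.24 m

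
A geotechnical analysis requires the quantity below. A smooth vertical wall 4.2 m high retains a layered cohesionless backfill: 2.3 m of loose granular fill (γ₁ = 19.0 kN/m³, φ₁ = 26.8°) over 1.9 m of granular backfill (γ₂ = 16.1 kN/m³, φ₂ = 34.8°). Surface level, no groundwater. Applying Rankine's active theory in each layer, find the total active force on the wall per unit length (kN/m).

K_a1 = tan²(45°−26.8°/2) = 0.3785; K_a2 = tan²(45°−34.8°/2) = 0.2733.
Layer 1: σ at base = K_a1 γ₁ h₁ = 16.54 kPa; P₁ = ½×16.54×2.3 = 19.02.
Layer 2: σ_v at top = γ₁h₁ = 43.70; σ_h top = K_a2×43.70 = 11.94; σ_h base = K_a2×(43.70+16.1×1.9) = 20.30.
P₂ = ½(11.94+20.30)×1.9 = 30.64. Total P_a = 19.02+30.64 = 49.66 kN/m.

49.7 kN/m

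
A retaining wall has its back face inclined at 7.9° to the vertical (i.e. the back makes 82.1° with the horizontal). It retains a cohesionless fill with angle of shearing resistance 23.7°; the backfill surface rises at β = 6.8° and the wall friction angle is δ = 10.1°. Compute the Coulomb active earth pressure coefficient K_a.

0.497

K_a = sin²(α+φ) / [sin²α · sin(α−δ) · (1 + √{sin(φ+δ)sin(φ−β) / (sin(α−δ)sin(α+β))})²].
With α = 82.1°, φ = 23.7°, δ = 10.1°, β = 6.8°: K_a = 0.4974.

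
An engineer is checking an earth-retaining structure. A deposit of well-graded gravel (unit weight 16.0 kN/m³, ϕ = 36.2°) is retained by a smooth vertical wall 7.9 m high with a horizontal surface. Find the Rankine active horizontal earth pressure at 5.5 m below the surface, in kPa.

22.6 kPa

K_a = (1 − sin φ)/(1 + sin φ) = 0.2574.
σ_h = K_a γ z = 0.2574 × 16.0 × 5.5 = 22.65 kPa.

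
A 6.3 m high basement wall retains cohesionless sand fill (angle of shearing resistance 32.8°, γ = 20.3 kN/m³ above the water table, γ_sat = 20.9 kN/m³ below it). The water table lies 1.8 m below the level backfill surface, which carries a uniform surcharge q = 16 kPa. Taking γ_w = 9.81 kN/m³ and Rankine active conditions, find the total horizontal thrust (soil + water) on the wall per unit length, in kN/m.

K_a = tan²(45° − φ/2) = 0.2973.
γ' = 20.9 − 9.81 = 11.09 kN/m³. h₂ = H − d_w = 4.5 m.
σ'_h: at surface K_a·q = 4.756; at WT K_a(q+γd_w) = 15.62; at base K_a(q+γd_w+γ'h₂) = 30.45 kPa.
P₁ = ½(4.756+15.62)×1.8 = 18.34; P₂ = ½(15.62+30.45)×4.5 = 103.7; P_w = ½γ_w h₂² = 99.33.
Total = 18.34+103.7+99.33 = 221.3 kN/m.

221 kN/m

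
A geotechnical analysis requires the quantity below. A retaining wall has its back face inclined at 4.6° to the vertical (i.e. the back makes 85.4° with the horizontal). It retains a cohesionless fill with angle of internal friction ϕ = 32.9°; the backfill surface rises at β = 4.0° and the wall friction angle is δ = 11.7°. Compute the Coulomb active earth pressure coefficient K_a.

0.320

K_a = sin²(α+φ) / [sin²α · sin(α−δ) · (1 + √{sin(φ+δ)sin(φ−β) / (sin(α−δ)sin(α+β))})²].
With α = 85.4°, φ = 32.9°, δ = 11.7°, β = 4.0°: K_a = 0.3197.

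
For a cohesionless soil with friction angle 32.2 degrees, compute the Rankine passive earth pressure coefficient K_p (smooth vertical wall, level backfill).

K_p = (1 + sin φ)/(1 − sin φ) = tan²(45° + 32.2°/2) = 3.282.

3.28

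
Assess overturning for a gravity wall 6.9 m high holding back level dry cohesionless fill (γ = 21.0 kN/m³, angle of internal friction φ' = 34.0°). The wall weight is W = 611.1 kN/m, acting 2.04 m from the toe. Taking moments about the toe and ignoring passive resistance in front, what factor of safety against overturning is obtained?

3.84

K_a = tan²(45° − 34.0°/2) = 0.2827.
P_a = ½K_aγH² = 0.5×0.2827×21.0×6.9² = 141.3 kN/m, acting at H/3 = 2.300 m above the base.
Overturning moment M_o = P_a × H/3 = 141.3 × 2.300 = 325.1.
Resisting moment M_r = W × 2.04 = 611.1 × 2.04 = 1247.
FS_overturning = M_r/M_o = 1247/325.1 = 3.835.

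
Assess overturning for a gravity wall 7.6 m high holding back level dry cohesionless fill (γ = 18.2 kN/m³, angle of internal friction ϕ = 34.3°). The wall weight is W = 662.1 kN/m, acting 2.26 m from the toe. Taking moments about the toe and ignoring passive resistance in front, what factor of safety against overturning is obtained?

4.03

K_a = tan²(45° − 34.3°/2) = 0.2792.
P_a = ½K_aγH² = 0.5×0.2792×18.2×7.6² = 146.7 kN/m, acting at H/3 = 2.533 m above the base.
Overturning moment M_o = P_a × H/3 = 146.7 × 2.533 = 371.7.
Resisting moment M_r = W × 2.26 = 662.1 × 2.26 = 1496.
FS_overturning = M_r/M_o = 1496/371.7 = 4.025.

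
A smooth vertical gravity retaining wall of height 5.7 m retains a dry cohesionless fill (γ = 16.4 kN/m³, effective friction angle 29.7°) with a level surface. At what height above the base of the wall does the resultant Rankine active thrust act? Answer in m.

K_a = 0.3374.
The pressure distribution is triangular, so the resultant acts at H/3 above the base = 5.7/3 = 1.900 m.

1.90 m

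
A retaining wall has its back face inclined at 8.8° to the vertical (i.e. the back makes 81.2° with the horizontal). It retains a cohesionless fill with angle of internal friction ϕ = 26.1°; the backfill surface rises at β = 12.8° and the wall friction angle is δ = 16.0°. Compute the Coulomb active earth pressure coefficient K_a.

K_a = sin²(α+φ) / [sin²α · sin(α−δ) · (1 + √{sin(φ+δ)sin(φ−β) / (sin(α−δ)sin(α+β))})²].
With α = 81.2°, φ = 26.1°, δ = 16.0°, β = 12.8°: K_a = 0.5152.

0.515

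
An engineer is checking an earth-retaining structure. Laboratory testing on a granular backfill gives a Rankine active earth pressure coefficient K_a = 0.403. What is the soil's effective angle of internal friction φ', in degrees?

K_a = tan²(45° − φ/2) ⇒ 45° − φ/2 = arctan(√0.403) = 32.41°.
φ = 2(45° − 32.41°) = 25.18°.

25.2°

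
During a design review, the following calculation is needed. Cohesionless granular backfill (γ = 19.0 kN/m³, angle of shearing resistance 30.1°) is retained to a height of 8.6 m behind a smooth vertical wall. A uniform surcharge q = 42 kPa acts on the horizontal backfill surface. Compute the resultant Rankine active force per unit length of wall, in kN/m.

353 kN/m

K_a = tan²(45° − φ/2) = 0.3320.
Soil triangle: ½ K_a γ H² = 0.5×0.3320×19.0×8.6² = 233.3 kN/m.
Surcharge rectangle: K_a q H = 0.3320×42×8.6 = 119.9 kN/m.
Total = 233.3 + 119.9 = 353.2 kN/m.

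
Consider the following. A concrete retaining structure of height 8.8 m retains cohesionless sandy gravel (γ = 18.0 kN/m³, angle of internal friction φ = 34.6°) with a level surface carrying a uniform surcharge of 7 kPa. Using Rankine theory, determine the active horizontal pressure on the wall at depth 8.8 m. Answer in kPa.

K_a = (1 − sin φ)/(1 + sin φ) = 0.2756.
σ_v = γz + q = 18.0 × 8.8 + 7 = 165.4 kPa.
σ_h = K_a σ_v = 0.2756 × 165.4 = 45.59 kPa.

45.6 kPa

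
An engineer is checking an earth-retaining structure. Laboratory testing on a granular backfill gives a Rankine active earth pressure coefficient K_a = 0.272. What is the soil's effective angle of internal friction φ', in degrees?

K_a = tan²(45° − φ/2) ⇒ 45° − φ/2 = arctan(√0.272) = 27.54°.
φ = 2(45° − 27.54°) = 34.91°.

34.9°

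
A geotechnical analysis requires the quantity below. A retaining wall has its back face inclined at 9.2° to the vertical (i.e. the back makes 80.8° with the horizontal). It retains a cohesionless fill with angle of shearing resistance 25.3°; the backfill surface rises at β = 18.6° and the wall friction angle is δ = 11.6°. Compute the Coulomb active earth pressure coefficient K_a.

0.623

K_a = sin²(α+φ) / [sin²α · sin(α−δ) · (1 + √{sin(φ+δ)sin(φ−β) / (sin(α−δ)sin(α+β))})²].
With α = 80.8°, φ = 25.3°, δ = 11.6°, β = 18.6°: K_a = 0.6228.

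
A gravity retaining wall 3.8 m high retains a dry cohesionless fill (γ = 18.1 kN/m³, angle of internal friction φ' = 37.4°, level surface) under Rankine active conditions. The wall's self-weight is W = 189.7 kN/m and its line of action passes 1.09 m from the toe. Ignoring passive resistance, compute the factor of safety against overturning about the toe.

K_a = tan²(45° − 37.4°/2) = 0.2443.
P_a = ½K_aγH² = 0.5×0.2443×18.1×3.8² = 31.92 kN/m, acting at H/3 = 1.267 m above the base.
Overturning moment M_o = P_a × H/3 = 31.92 × 1.267 = 40.43.
Resisting moment M_r = W × 1.09 = 189.7 × 1.09 = 206.8.
FS_overturning = M_r/M_o = 206.8/40.43 = 5.114.

5.11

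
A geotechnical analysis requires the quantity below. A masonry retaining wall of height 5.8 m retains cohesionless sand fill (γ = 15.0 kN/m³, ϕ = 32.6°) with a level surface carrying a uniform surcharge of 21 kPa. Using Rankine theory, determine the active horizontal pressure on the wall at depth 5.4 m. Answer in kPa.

K_a = (1 − sin φ)/(1 + sin φ) = 0.2997.
σ_v = γz + q = 15.0 × 5.4 + 21 = 102.0 kPa.
σ_h = K_a σ_v = 0.2997 × 102.0 = 30.57 kPa.

30.6 kPa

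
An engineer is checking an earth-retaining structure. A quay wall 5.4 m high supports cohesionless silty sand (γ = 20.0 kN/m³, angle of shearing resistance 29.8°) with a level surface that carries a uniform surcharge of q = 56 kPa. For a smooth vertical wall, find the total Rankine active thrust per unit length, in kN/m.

K_a = tan²(45° − φ/2) = 0.3360.
Soil triangle: ½ K_a γ H² = 0.5×0.3360×20.0×5.4² = 97.99 kN/m.
Surcharge rectangle: K_a q H = 0.3360×56×5.4 = 101.6 kN/m.
Total = 97.99 + 101.6 = 199.6 kN/m.

200 kN/m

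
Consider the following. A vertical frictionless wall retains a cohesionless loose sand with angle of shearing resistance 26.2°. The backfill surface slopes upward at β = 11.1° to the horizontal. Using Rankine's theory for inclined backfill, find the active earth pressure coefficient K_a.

0.416

K_a = cos β · (cos β − √(cos²β − cos²φ)) / (cos β + √(cos²β − cos²φ)).
cos β = 0.9813, cos φ = 0.8973, √(cos²β − cos²φ) = 0.3973.
K_a = 0.9813 × (0.9813 − 0.3973)/(0.9813 + 0.3973) = 0.4157.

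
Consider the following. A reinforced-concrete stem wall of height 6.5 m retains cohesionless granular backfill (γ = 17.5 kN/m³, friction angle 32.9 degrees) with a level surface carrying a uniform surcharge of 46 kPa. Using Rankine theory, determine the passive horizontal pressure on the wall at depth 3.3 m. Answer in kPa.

350 kPa

K_p = (1 + sin φ)/(1 − sin φ) = 3.378.
σ_v = γz + q = 17.5 × 3.3 + 46 = 103.8 kPa.
σ_h = K_p σ_v = 3.378 × 103.8 = 350.5 kPa.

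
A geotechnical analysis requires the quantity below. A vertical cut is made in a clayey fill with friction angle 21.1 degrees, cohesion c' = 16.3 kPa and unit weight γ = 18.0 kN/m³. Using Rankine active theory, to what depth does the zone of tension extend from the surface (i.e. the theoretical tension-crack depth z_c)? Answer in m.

K_a = tan²(45° − 21.1°/2) = 0.4706; √K_a = 0.6860.
The active pressure is zero where K_a γ z = 2c√K_a, so z_c = 2c/(γ√K_a) = 2×16.3/(18.0×0.6860) = 2.640 m.

2.64 m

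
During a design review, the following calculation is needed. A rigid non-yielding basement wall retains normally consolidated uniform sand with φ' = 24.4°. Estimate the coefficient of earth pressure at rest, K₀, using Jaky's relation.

K₀ = 1 − sin φ' = 1 − sin 24.4° = 0.5869.

0.587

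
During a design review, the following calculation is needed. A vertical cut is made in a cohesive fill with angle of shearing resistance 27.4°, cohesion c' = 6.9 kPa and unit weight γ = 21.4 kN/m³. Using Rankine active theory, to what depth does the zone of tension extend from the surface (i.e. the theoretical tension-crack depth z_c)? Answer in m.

K_a = tan²(45° − 27.4°/2) = 0.3697; √K_a = 0.6080.
The active pressure is zero where K_a γ z = 2c√K_a, so z_c = 2c/(γ√K_a) = 2×6.9/(21.4×0.6080) = 1.061 m.

1.06 m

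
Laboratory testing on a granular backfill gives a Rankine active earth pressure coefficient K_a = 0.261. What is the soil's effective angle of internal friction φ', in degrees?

35.9°

K_a = tan²(45° − φ/2) ⇒ 45° − φ/2 = arctan(√0.261) = 27.06°.
φ = 2(45° − 27.06°) = 35.88°.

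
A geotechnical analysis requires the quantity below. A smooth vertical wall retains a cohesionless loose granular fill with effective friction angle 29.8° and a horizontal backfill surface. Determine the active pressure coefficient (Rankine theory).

0.336

K_a = (1 − sin φ)/(1 + sin φ) = (1 − sin 29.8°)/(1 + sin 29.8°) = 0.3360.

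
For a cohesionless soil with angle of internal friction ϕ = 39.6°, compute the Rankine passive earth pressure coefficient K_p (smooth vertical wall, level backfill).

K_p = (1 + sin φ)/(1 − sin φ) = tan²(45° + 39.6°/2) = 4.516.

4.52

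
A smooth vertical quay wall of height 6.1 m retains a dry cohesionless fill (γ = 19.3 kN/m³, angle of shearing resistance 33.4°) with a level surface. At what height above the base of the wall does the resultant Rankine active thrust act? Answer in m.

2.03 m

K_a = 0.2899.
The pressure distribution is triangular, so the resultant acts at H/3 above the base = 6.1/3 = 2.033 m.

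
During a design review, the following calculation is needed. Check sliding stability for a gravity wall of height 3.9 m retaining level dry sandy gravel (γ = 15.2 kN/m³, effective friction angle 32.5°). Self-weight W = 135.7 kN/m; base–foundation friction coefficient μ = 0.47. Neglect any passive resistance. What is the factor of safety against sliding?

1.83

K_a = tan²(45° − 32.5°/2) = 0.3010.
P_a = ½K_aγH² = 0.5×0.3010×15.2×3.9² = 34.79 kN/m, acting at H/3 = 1.300 m above the base.
FS_sliding = μW / P_a = 0.47×135.7 / 34.79 = 1.833.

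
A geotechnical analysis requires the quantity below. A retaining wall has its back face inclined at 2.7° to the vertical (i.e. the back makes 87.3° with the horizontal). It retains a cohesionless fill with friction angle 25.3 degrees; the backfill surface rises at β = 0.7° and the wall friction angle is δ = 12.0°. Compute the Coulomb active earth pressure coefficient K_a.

K_a = sin²(α+φ) / [sin²α · sin(α−δ) · (1 + √{sin(φ+δ)sin(φ−β) / (sin(α−δ)sin(α+β))})²].
With α = 87.3°, φ = 25.3°, δ = 12.0°, β = 0.7°: K_a = 0.3869.

0.387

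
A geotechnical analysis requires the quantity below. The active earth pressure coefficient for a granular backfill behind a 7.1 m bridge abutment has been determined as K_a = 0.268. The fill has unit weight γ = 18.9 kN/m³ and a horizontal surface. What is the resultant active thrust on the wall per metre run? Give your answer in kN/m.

P = ½ K_a γ H² = 0.5 × 0.268 × 18.9 × 7.1² = 127.7 kN/m.

128 kN/m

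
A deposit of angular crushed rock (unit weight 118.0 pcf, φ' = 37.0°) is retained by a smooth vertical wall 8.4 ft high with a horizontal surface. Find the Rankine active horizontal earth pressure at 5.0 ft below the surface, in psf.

K_a = (1 − sin φ)/(1 + sin φ) = 0.2486.
σ_h = K_a γ z = 0.2486 × 118.0 × 5.0 = 146.7 psf.

147 psf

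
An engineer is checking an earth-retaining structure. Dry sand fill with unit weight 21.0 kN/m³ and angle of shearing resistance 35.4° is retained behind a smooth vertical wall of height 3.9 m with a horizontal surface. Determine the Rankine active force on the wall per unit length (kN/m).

42.5 kN/m

K_a = tan²(45° − φ/2) = 0.2664.
P_a = ½ K_a γ H² = 0.5 × 0.2664 × 21.0 × 3.9² = 42.55 kN/m.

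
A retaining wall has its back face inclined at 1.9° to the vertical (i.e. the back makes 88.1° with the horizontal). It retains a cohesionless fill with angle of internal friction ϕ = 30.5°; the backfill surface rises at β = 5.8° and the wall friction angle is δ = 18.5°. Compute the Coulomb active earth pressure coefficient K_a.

0.330

K_a = sin²(α+φ) / [sin²α · sin(α−δ) · (1 + √{sin(φ+δ)sin(φ−β) / (sin(α−δ)sin(α+β))})²].
With α = 88.1°, φ = 30.5°, δ = 18.5°, β = 5.8°: K_a = 0.3295.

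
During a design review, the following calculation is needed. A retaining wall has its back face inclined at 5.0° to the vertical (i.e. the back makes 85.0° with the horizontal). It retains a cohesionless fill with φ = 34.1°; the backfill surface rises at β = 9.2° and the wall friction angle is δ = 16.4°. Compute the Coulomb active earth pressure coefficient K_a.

0.326

K_a = sin²(α+φ) / [sin²α · sin(α−δ) · (1 + √{sin(φ+δ)sin(φ−β) / (sin(α−δ)sin(α+β))})²].
With α = 85.0°, φ = 34.1°, δ = 16.4°, β = 9.2°: K_a = 0.3262.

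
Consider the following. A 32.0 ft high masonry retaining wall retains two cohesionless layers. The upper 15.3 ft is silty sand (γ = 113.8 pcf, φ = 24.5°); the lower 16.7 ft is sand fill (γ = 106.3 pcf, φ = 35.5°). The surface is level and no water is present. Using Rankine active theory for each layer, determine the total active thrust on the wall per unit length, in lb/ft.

K_a1 = tan²(45°−24.5°/2) = 0.4137; K_a2 = tan²(45°−35.5°/2) = 0.2653.
Layer 1: σ at base = K_a1 γ₁ h₁ = 720.4 psf; P₁ = ½×720.4×15.3 = 5511.
Layer 2: σ_v at top = γ₁h₁ = 1741; σ_h top = K_a2×1741 = 461.9; σ_h base = K_a2×(1741+106.3×16.7) = 932.7.
P₂ = ½(461.9+932.7)×16.7 = 11640. Total P_a = 5511+11640 = 17160 lb/ft.

17200 lb/ft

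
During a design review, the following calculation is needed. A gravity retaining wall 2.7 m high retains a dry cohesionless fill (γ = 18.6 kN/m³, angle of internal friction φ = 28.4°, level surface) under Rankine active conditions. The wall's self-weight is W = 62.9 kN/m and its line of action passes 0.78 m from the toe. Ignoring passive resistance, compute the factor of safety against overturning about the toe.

2.26

K_a = tan²(45° − 28.4°/2) = 0.3554.
P_a = ½K_aγH² = 0.5×0.3554×18.6×2.7² = 24.09 kN/m, acting at H/3 = 0.9000 m above the base.
Overturning moment M_o = P_a × H/3 = 24.09 × 0.9000 = 21.68.
Resisting moment M_r = W × 0.78 = 62.9 × 0.78 = 49.06.
FS_overturning = M_r/M_o = 49.06/21.68 = 2.263.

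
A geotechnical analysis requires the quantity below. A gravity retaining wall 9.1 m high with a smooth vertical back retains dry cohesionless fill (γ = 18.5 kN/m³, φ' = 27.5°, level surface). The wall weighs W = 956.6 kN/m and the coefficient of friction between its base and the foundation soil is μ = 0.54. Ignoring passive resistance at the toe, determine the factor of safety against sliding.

1.83

K_a = tan²(45° − 27.5°/2) = 0.3682.
P_a = ½K_aγH² = 0.5×0.3682×18.5×9.1² = 282.1 kN/m, acting at H/3 = 3.033 m above the base.
FS_sliding = μW / P_a = 0.54×956.6 / 282.1 = 1.831.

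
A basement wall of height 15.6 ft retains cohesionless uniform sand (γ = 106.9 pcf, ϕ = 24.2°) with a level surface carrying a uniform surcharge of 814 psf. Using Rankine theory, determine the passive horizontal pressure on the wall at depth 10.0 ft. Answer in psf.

K_p = (1 + sin φ)/(1 − sin φ) = 2.389.
σ_v = γz + q = 106.9 × 10.0 + 814 = 1883 psf.
σ_h = K_p σ_v = 2.389 × 1883 = 4499 psf.

4500 psf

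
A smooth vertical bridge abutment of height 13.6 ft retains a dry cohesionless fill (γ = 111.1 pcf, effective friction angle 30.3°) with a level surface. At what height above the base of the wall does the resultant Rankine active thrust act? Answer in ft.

K_a = 0.3293.
The pressure distribution is triangular, so the resultant acts at H/3 above the base = 13.6/3 = 4.533 ft.

4.53 ft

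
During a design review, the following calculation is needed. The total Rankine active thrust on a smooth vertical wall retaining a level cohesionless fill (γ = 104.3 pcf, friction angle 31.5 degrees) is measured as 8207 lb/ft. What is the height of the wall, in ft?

22.4 ft

K_a = 0.3136. P_a = ½ K_a γ H² ⇒ H = √(2P_a/(K_a γ)).
H = √(2×8207/(0.3136×104.3)) = 22.40 ft.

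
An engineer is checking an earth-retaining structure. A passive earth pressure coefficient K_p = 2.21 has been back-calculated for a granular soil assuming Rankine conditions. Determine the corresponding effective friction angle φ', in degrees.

K_p = (1+sin φ)/(1−sin φ) ⇒ sin φ = (K_p − 1)/(K_p + 1) = 0.3769.
φ = arcsin(0.3769) = 22.14°.

22.1°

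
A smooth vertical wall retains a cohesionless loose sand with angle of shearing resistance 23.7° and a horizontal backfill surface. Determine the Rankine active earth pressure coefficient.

0.427

K_a = (1 − sin φ)/(1 + sin φ) = (1 − sin 23.7°)/(1 + sin 23.7°) = 0.4266.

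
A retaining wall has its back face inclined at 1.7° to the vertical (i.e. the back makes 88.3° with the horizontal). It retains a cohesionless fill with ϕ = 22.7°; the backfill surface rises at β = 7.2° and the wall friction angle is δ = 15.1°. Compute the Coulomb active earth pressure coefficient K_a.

0.455

K_a = sin²(α+φ) / [sin²α · sin(α−δ) · (1 + √{sin(φ+δ)sin(φ−β) / (sin(α−δ)sin(α+β))})²].
With α = 88.3°, φ = 22.7°, δ = 15.1°, β = 7.2°: K_a = 0.4554.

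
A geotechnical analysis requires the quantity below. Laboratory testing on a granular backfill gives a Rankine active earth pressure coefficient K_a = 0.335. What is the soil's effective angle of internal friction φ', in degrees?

29.9°

K_a = tan²(45° − φ/2) ⇒ 45° − φ/2 = arctan(√0.335) = 30.06°.
φ = 2(45° − 30.06°) = 29.88°.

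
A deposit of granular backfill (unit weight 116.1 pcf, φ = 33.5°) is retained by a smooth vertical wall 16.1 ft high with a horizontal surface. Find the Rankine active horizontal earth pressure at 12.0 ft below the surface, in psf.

K_a = (1 − sin φ)/(1 + sin φ) = 0.2887.
σ_h = K_a γ z = 0.2887 × 116.1 × 12.0 = 402.2 psf.

402 psf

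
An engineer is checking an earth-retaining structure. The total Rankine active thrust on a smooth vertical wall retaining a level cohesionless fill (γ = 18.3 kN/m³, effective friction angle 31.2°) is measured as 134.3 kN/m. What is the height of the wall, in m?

K_a = 0.3175. P_a = ½ K_a γ H² ⇒ H = √(2P_a/(K_a γ)).
H = √(2×134.3/(0.3175×18.3)) = 6.799 m.

6.80 m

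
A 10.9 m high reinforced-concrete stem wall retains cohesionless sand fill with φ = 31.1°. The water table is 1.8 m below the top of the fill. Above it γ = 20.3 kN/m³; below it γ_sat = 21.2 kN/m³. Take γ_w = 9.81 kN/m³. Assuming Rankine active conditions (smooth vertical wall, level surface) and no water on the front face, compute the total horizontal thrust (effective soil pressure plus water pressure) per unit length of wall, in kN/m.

673 kN/m

K_a = tan²(45° − φ/2) = 0.3188.
γ' = 21.2 − 9.81 = 11.39 kN/m³. Depth below WT = 9.1 m.
σ'_h at WT = K_a γ d_w = 11.65 kPa; at base = 11.65 + K_a γ' × 9.1 = 44.69 kPa.
P₁ (0–1.8 m) = ½×11.65×1.8 = 10.48. P₂ (1.8–10.9 m) = ½(11.65+44.69)×9.1 = 256.4.
P_w = ½ γ_w h₂² = 0.5×9.81×9.1² = 406.2. Total = 10.48+256.4+406.2 = 673.0 kN/m.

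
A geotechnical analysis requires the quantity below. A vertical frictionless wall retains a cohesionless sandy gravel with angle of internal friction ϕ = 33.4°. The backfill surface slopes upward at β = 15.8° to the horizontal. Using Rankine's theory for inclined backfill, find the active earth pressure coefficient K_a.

0.323

K_a = cos β · (cos β − √(cos²β − cos²φ)) / (cos β + √(cos²β − cos²φ)).
cos β = 0.9622, cos φ = 0.8348, √(cos²β − cos²φ) = 0.4784.
K_a = 0.9622 × (0.9622 − 0.4784)/(0.9622 + 0.4784) = 0.3231.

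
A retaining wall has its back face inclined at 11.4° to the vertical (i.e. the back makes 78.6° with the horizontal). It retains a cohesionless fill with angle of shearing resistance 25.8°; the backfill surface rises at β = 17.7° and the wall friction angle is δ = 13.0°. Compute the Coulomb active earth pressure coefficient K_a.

K_a = sin²(α+φ) / [sin²α · sin(α−δ) · (1 + √{sin(φ+δ)sin(φ−β) / (sin(α−δ)sin(α+β))})²].
With α = 78.6°, φ = 25.8°, δ = 13.0°, β = 17.7°: K_a = 0.6225.

0.623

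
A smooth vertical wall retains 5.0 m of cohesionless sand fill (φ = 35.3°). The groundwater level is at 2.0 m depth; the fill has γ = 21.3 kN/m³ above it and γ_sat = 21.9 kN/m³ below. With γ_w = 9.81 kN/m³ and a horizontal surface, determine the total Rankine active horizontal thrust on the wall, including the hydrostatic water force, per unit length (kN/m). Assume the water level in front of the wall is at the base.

104 kN/m

K_a = tan²(45° − φ/2) = 0.2675.
γ' = 21.9 − 9.81 = 12.09 kN/m³. Depth below WT = 3.0 m.
σ'_h at WT = K_a γ d_w = 11.40 kPa; at base = 11.40 + K_a γ' × 3.0 = 21.10 kPa.
P₁ (0–2.0 m) = ½×11.40×2.0 = 11.40. P₂ (2.0–5.0 m) = ½(11.40+21.10)×3.0 = 48.75.
P_w = ½ γ_w h₂² = 0.5×9.81×3.0² = 44.14. Total = 11.40+48.75+44.14 = 104.3 kN/m.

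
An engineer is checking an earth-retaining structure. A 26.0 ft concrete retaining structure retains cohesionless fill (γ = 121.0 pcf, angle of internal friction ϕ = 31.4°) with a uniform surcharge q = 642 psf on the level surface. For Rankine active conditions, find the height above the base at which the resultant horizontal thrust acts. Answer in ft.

K_a = 0.3149.
Triangular part P₁ = ½K_aγH² = 12880 at H/3 = 8.667 ft; rectangular part P₂ = K_a q H = 5257 at H/2 = 13.00 ft.
ȳ = (P₁·8.667 + P₂·13.00)/(P₁+P₂) = 9.923 ft.

9.92 ft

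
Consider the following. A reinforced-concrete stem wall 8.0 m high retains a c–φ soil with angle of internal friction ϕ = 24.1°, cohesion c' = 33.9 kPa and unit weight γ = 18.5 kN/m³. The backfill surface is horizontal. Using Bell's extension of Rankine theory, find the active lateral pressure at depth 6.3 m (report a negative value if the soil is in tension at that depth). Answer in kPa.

K_a = (1 − sin φ)/(1 + sin φ) = 0.4201.
σ_a = K_a γ z − 2c√K_a = 0.4201×18.5×6.3 − 2×33.9×0.6482 = 5.019 kPa.

5.02 kPa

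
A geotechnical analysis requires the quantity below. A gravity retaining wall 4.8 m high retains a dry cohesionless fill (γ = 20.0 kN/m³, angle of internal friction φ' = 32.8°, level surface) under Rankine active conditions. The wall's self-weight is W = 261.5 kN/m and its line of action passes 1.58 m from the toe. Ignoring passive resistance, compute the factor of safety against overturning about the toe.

3.77

K_a = tan²(45° − 32.8°/2) = 0.2973.
P_a = ½K_aγH² = 0.5×0.2973×20.0×4.8² = 68.49 kN/m, acting at H/3 = 1.600 m above the base.
Overturning moment M_o = P_a × H/3 = 68.49 × 1.600 = 109.6.
Resisting moment M_r = W × 1.58 = 261.5 × 1.58 = 413.2.
FS_overturning = M_r/M_o = 413.2/109.6 = 3.770.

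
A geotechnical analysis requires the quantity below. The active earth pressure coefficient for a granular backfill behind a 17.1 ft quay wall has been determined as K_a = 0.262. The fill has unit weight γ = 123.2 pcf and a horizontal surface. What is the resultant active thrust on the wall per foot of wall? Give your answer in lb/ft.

P = ½ K_a γ H² = 0.5 × 0.262 × 123.2 × 17.1² = 4719 lb/ft.

4720 lb/ft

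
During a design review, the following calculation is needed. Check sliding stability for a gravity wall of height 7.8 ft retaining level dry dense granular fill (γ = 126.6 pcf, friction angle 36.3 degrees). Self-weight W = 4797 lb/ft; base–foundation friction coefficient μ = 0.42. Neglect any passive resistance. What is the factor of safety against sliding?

2.04

K_a = tan²(45° − 36.3°/2) = 0.2563.
P_a = ½K_aγH² = 0.5×0.2563×126.6×7.8² = 986.9 lb/ft, acting at H/3 = 2.600 ft above the base.
FS_sliding = μW / P_a = 0.42×4797 / 986.9 = 2.041.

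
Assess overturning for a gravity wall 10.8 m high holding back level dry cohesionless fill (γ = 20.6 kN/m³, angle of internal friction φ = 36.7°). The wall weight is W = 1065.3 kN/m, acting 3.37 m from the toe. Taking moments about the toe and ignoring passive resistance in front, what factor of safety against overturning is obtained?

3.30

K_a = tan²(45° − 36.7°/2) = 0.2519.
P_a = ½K_aγH² = 0.5×0.2519×20.6×10.8² = 302.6 kN/m, acting at H/3 = 3.600 m above the base.
Overturning moment M_o = P_a × H/3 = 302.6 × 3.600 = 1089.
Resisting moment M_r = W × 3.37 = 1065.3 × 3.37 = 3590.
FS_overturning = M_r/M_o = 3590/1089 = 3.296.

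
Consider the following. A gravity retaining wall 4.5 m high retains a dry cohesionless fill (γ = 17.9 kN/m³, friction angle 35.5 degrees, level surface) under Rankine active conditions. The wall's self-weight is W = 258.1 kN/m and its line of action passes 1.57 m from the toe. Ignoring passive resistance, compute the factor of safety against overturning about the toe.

5.62

K_a = tan²(45° − 35.5°/2) = 0.2653.
P_a = ½K_aγH² = 0.5×0.2653×17.9×4.5² = 48.08 kN/m, acting at H/3 = 1.500 m above the base.
Overturning moment M_o = P_a × H/3 = 48.08 × 1.500 = 72.11.
Resisting moment M_r = W × 1.57 = 258.1 × 1.57 = 405.2.
FS_overturning = M_r/M_o = 405.2/72.11 = 5.619.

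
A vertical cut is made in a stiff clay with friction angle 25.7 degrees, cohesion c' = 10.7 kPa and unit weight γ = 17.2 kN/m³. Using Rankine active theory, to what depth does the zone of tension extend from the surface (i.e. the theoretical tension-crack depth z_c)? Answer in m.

K_a = tan²(45° − 25.7°/2) = 0.3950; √K_a = 0.6285.
The active pressure is zero where K_a γ z = 2c√K_a, so z_c = 2c/(γ√K_a) = 2×10.7/(17.2×0.6285) = 1.980 m.

1.98 m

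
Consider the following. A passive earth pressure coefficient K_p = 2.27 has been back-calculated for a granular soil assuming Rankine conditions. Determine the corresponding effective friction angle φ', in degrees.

K_p = (1+sin φ)/(1−sin φ) ⇒ sin φ = (K_p − 1)/(K_p + 1) = 0.3884.
φ = arcsin(0.3884) = 22.85°.

22.9°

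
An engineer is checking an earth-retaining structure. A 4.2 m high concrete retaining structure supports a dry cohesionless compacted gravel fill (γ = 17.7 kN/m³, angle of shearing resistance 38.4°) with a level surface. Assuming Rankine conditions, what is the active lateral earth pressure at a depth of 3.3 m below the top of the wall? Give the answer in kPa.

13.7 kPa

K_a = (1 − sin φ)/(1 + sin φ) = 0.2337.
σ_h = K_a γ z = 0.2337 × 17.7 × 3.3 = 13.65 kPa.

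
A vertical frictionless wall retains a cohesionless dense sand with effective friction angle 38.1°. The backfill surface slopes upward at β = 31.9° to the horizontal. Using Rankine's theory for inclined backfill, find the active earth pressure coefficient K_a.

0.386

K_a = cos β · (cos β − √(cos²β − cos²φ)) / (cos β + √(cos²β − cos²φ)).
cos β = 0.8490, cos φ = 0.7869, √(cos²β − cos²φ) = 0.3186.
K_a = 0.8490 × (0.8490 − 0.3186)/(0.8490 + 0.3186) = 0.3857.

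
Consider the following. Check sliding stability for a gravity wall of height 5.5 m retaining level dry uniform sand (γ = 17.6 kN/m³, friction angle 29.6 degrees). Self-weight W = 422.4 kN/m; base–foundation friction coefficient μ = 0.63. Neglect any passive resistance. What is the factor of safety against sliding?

K_a = tan²(45° − 29.6°/2) = 0.3387.
P_a = ½K_aγH² = 0.5×0.3387×17.6×5.5² = 90.17 kN/m, acting at H/3 = 1.833 m above the base.
FS_sliding = μW / P_a = 0.63×422.4 / 90.17 = 2.951.

2.95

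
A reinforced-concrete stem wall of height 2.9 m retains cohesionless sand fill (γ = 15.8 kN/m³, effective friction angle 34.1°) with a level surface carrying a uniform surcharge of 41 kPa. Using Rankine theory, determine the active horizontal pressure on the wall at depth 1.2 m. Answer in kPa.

16.9 kPa

K_a = (1 − sin φ)/(1 + sin φ) = 0.2815.
σ_v = γz + q = 15.8 × 1.2 + 41 = 59.96 kPa.
σ_h = K_a σ_v = 0.2815 × 59.96 = 16.88 kPa.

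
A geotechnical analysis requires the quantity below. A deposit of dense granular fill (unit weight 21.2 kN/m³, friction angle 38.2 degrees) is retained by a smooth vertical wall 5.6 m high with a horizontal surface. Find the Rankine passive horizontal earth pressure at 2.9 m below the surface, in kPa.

261 kPa

K_p = (1 + sin φ)/(1 − sin φ) = 4.241.
σ_h = K_p γ z = 4.241 × 21.2 × 2.9 = 260.7 kPa.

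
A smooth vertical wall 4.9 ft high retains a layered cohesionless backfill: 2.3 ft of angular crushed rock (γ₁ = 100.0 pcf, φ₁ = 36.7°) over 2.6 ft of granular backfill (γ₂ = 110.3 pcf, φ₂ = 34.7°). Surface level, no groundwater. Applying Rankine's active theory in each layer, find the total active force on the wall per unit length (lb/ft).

333 lb/ft

K_a1 = tan²(45°−36.7°/2) = 0.2519; K_a2 = tan²(45°−34.7°/2) = 0.2745.
Layer 1: σ at base = K_a1 γ₁ h₁ = 57.93 psf; P₁ = ½×57.93×2.3 = 66.62.
Layer 2: σ_v at top = γ₁h₁ = 230.0; σ_h top = K_a2×230.0 = 63.13; σ_h base = K_a2×(230.0+110.3×2.6) = 141.8.
P₂ = ½(63.13+141.8)×2.6 = 266.5. Total P_a = 66.62+266.5 = 333.1 lb/ft.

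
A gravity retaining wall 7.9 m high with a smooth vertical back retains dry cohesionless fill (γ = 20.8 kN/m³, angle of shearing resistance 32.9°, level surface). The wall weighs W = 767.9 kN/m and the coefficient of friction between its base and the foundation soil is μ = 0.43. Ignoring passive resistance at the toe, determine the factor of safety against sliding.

1.72

K_a = tan²(45° − 32.9°/2) = 0.2960.
P_a = ½K_aγH² = 0.5×0.2960×20.8×7.9² = 192.1 kN/m, acting at H/3 = 2.633 m above the base.
FS_sliding = μW / P_a = 0.43×767.9 / 192.1 = 1.719.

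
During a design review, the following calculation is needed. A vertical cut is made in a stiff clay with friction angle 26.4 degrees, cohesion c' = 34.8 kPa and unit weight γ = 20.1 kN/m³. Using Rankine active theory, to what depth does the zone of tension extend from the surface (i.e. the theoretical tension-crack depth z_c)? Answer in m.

5.58 m

K_a = tan²(45° − 26.4°/2) = 0.3844; √K_a = 0.6200.
The active pressure is zero where K_a γ z = 2c√K_a, so z_c = 2c/(γ√K_a) = 2×34.8/(20.1×0.6200) = 5.585 m.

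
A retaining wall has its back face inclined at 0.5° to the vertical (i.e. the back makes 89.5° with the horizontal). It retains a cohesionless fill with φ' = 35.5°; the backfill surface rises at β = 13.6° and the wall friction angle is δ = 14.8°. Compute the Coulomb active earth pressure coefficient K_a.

0.289

K_a = sin²(α+φ) / [sin²α · sin(α−δ) · (1 + √{sin(φ+δ)sin(φ−β) / (sin(α−δ)sin(α+β))})²].
With α = 89.5°, φ = 35.5°, δ = 14.8°, β = 13.6°: K_a = 0.2886.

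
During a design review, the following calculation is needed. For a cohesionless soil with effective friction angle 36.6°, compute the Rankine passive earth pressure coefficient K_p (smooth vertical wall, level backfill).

3.95

K_p = (1 + sin φ)/(1 − sin φ) = tan²(45° + 36.6°/2) = 3.953.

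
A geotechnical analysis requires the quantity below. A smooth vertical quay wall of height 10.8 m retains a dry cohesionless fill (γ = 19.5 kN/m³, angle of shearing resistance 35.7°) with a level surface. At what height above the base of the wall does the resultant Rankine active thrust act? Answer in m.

K_a = 0.2630.
The pressure distribution is triangular, so the resultant acts at H/3 above the base = 10.8/3 = 3.600 m.

3.60 m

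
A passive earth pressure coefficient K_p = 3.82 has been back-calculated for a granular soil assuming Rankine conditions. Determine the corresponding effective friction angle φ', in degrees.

35.8°

K_p = (1+sin φ)/(1−sin φ) ⇒ sin φ = (K_p − 1)/(K_p + 1) = 0.5851.
φ = arcsin(0.5851) = 35.81°.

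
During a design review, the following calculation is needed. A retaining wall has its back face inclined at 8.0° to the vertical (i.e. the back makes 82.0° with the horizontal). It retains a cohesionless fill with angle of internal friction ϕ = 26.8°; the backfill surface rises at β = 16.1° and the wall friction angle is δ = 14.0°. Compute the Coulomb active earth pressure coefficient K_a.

0.530

K_a = sin²(α+φ) / [sin²α · sin(α−δ) · (1 + √{sin(φ+δ)sin(φ−β) / (sin(α−δ)sin(α+β))})²].
With α = 82.0°, φ = 26.8°, δ = 14.0°, β = 16.1°: K_a = 0.5301.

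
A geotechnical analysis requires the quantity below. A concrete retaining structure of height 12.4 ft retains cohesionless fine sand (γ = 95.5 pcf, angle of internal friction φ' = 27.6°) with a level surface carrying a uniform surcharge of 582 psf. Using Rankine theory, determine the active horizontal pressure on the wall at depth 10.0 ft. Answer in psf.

K_a = (1 − sin φ)/(1 + sin φ) = 0.3668.
σ_v = γz + q = 95.5 × 10.0 + 582 = 1537 psf.
σ_h = K_a σ_v = 0.3668 × 1537 = 563.7 psf.

564 psf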